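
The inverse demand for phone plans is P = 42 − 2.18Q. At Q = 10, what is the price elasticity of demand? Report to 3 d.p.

-0.927

At Q = 10, P = 42 − 2.18(10) = 20.20.
dP/dQ = −2.18, so dQ/dP = 1/(−2.18) = -0.459.
ε = (dQ/dP)(P/Q) = (-0.459)(20.20/10).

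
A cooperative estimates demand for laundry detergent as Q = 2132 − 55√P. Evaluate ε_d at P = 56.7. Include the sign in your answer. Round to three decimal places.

-0.121

At P = 56.7, Q = 1717.853.
dQ/dP = −55/(2√P) = -3.652.
ε = (dQ/dP)(P/Q) = (-3.652)(56.7/1717.853).
|ε| < 1, so demand is inelastic at this price.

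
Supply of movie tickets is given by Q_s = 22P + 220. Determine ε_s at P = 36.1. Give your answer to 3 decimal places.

At P = 36.1, Q_s = 1014.20.
dQ_s/dP = 22.
ε_s = (dQ_s/dP)(P/Q_s) = (22)(36.1/1014.20).

0.783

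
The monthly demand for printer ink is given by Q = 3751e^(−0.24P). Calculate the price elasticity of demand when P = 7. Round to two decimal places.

-1.68

At P = 7, Q = 699.089.
dQ/dP = −0.24·3751e^(−0.24P) = −0.24Q = -167.781.
ε = (dQ/dP)(P/Q) = (-167.781)(7/699.089).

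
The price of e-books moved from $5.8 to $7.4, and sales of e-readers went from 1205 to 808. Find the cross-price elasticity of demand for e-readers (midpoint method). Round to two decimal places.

-1.63

ΔQ_x = 808 − 1205 = -397; ΔP_y = 7.4 − 5.8 = 1.6.
Midpoints: P̄_y = 6.60, Q̄_x = 1006.5.
ε_xy = (ΔQ_x/ΔP_y)(P̄_y/Q̄_x) = (-397/1.6)(6.60/1006.5).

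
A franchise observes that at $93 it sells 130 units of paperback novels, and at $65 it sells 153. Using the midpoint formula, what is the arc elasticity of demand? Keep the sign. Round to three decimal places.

ΔQ = 153 − 130 = 23; ΔP = 65 − 93 = -28.
Midpoints: P̄ = 79.00, Q̄ = 141.5.
ε = (ΔQ/ΔP)(P̄/Q̄) = (23/-28)(79.00/141.5).

-0.459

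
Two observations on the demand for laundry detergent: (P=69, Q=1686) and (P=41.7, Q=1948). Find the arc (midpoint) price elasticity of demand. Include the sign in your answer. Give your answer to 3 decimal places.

-0.292

ΔQ = 1948 − 1686 = 262; ΔP = 41.7 − 69 = -27.3.
Midpoints: P̄ = 55.35, Q̄ = 1817.0.
ε = (ΔQ/ΔP)(P̄/Q̄) = (262/-27.3)(55.35/1817.0).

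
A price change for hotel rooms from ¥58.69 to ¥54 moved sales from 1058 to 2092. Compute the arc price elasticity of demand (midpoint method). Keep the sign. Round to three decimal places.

ΔQ = 2092 − 1058 = 1034; ΔP = 54 − 58.69 = -4.69.
Midpoints: P̄ = 56.34, Q̄ = 1575.0.
ε = (ΔQ/ΔP)(P̄/Q̄) = (1034/-4.69)(56.34/1575.0).

-7.887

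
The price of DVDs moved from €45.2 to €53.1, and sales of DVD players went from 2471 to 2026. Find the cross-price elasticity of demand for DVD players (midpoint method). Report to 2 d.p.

-1.23

ΔQ_x = 2026 − 2471 = -445; ΔP_y = 53.1 − 45.2 = 7.9.
Midpoints: P̄_y = 49.15, Q̄_x = 2248.5.
ε_xy = (ΔQ_x/ΔP_y)(P̄_y/Q̄_x) = (-445/7.9)(49.15/2248.5).
ε_xy < 0, so the goods are complements.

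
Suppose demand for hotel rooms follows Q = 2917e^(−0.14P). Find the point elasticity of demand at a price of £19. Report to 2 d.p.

-2.66

At P = 19, Q = 204.039.
dQ/dP = −0.14·2917e^(−0.14P) = −0.14Q = -28.565.
ε = (dQ/dP)(P/Q) = (-28.565)(19/204.039).
|ε| > 1, so demand is elastic at this price.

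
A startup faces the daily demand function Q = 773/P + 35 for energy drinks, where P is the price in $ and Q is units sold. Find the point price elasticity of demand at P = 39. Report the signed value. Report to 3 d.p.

At P = 39, Q = 54.821.
dQ/dP = −773/P² = -0.508.
ε = (dQ/dP)(P/Q) = (-0.508)(39/54.821).

-0.362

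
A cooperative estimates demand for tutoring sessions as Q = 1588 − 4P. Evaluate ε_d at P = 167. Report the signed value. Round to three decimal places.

-0.726

At P = 167, Q = 920.
dQ/dP = −4.
ε = (dQ/dP)(P/Q) = (-4)(167/920).
|ε| < 1, so demand is inelastic at this price.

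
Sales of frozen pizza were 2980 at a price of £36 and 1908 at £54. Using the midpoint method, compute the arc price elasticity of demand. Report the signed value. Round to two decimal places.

ΔQ = 1908 − 2980 = -1072; ΔP = 54 − 36 = 18.
Midpoints: P̄ = 45.00, Q̄ = 2444.0.
ε = (ΔQ/ΔP)(P̄/Q̄) = (-1072/18)(45.00/2444.0).

-1.10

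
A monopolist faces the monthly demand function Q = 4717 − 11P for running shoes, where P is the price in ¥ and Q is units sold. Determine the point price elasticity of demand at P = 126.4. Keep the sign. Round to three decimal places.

-0.418

At P = 126.4, Q = 3326.600.
dQ/dP = −11.
ε = (dQ/dP)(P/Q) = (-11)(126.4/3326.600).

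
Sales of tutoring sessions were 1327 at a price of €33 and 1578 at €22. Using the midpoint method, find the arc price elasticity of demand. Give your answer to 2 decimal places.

ΔQ = 1578 − 1327 = 251; ΔP = 22 − 33 = -11.
Midpoints: P̄ = 27.50, Q̄ = 1452.5.
ε = (ΔQ/ΔP)(P̄/Q̄) = (251/-11)(27.50/1452.5).

-0.43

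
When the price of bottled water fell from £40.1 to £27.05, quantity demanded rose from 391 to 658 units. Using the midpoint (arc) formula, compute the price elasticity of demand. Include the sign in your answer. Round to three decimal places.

ΔQ = 658 − 391 = 267; ΔP = 27.05 − 40.1 = -13.05.
Midpoints: P̄ = 33.58, Q̄ = 524.5.
ε = (ΔQ/ΔP)(P̄/Q̄) = (267/-13.05)(33.58/524.5).

-1.310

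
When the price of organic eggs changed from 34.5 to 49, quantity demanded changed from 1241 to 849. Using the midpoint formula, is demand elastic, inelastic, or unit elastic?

elastic

Arc ε ≈ -1.080.
|ε| = 1.08 > 1.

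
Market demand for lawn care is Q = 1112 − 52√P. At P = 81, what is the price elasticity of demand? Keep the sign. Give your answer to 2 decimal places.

At P = 81, Q = 644.
dQ/dP = −52/(2√P) = -2.889.
ε = (dQ/dP)(P/Q) = (-2.889)(81/644).

-0.36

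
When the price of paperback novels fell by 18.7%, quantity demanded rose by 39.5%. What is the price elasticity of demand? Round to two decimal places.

ε = %ΔQ / %ΔP = (39.5)/(-18.7) = -2.112.

-2.11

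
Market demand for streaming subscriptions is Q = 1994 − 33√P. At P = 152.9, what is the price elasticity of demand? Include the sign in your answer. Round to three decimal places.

-0.129

At P = 152.9, Q = 1585.946.
dQ/dP = −33/(2√P) = -1.334.
ε = (dQ/dP)(P/Q) = (-1.334)(152.9/1585.946).
|ε| < 1, so demand is inelastic at this price.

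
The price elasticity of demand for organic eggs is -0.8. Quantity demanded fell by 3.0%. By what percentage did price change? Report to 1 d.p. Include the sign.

3.8%

%ΔP ≈ %ΔQ / ε = (-3.0%)/(-0.8) = 3.75%.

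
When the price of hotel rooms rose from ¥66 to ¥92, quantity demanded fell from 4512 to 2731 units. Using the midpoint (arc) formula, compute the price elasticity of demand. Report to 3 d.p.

-1.494

ΔQ = 2731 − 4512 = -1781; ΔP = 92 − 66 = 26.
Midpoints: P̄ = 79.00, Q̄ = 3621.5.
ε = (ΔQ/ΔP)(P̄/Q̄) = (-1781/26)(79.00/3621.5).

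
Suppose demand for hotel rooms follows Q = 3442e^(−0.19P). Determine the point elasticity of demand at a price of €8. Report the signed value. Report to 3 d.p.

-1.520

At P = 8, Q = 752.806.
dQ/dP = −0.19·3442e^(−0.19P) = −0.19Q = -143.033.
ε = (dQ/dP)(P/Q) = (-143.033)(8/752.806).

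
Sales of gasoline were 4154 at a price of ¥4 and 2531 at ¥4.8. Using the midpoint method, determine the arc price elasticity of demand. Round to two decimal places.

ΔQ = 2531 − 4154 = -1623; ΔP = 4.8 − 4 = 0.8.
Midpoints: P̄ = 4.40, Q̄ = 3342.5.
ε = (ΔQ/ΔP)(P̄/Q̄) = (-1623/0.8)(4.40/3342.5).

-2.67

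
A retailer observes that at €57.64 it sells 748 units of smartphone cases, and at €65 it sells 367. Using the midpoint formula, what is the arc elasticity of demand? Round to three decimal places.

ΔQ = 367 − 748 = -381; ΔP = 65 − 57.64 = 7.36.
Midpoints: P̄ = 61.32, Q̄ = 557.5.
ε = (ΔQ/ΔP)(P̄/Q̄) = (-381/7.36)(61.32/557.5).

-5.694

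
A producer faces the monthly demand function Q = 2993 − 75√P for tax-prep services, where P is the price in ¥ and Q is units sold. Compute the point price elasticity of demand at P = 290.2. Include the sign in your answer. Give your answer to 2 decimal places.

At P = 290.2, Q = 1715.356.
dQ/dP = −75/(2√P) = -2.201.
ε = (dQ/dP)(P/Q) = (-2.201)(290.2/1715.356).
|ε| < 1, so demand is inelastic at this price.

-0.37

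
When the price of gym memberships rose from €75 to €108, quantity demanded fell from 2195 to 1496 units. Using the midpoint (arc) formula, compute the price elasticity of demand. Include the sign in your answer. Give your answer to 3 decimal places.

ΔQ = 1496 − 2195 = -699; ΔP = 108 − 75 = 33.
Midpoints: P̄ = 91.50, Q̄ = 1845.5.
ε = (ΔQ/ΔP)(P̄/Q̄) = (-699/33)(91.50/1845.5).

-1.050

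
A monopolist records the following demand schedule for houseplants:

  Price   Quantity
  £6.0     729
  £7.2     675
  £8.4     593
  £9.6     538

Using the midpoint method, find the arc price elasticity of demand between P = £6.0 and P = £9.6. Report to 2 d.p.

At P = 6.0, Q = 729; at P = 9.6, Q = 538.
ΔQ = -191, ΔP = 3.6. Midpoints: P̄ = 7.80, Q̄ = 633.5.
ε = (ΔQ/ΔP)(P̄/Q̄) = (-191/3.6)(7.80/633.5).

-0.65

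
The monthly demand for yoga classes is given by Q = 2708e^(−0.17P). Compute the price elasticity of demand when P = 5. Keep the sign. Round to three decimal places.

-0.850

At P = 5, Q = 1157.440.
dQ/dP = −0.17·2708e^(−0.17P) = −0.17Q = -196.765.
ε = (dQ/dP)(P/Q) = (-196.765)(5/1157.440).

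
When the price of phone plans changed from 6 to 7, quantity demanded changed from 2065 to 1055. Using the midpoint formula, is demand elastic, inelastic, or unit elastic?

Arc ε ≈ -4.208.
|ε| = 4.21 > 1.

elastic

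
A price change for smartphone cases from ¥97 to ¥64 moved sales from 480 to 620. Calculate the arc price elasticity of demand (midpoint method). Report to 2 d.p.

-0.62

ΔQ = 620 − 480 = 140; ΔP = 64 − 97 = -33.
Midpoints: P̄ = 80.50, Q̄ = 550.0.
ε = (ΔQ/ΔP)(P̄/Q̄) = (140/-33)(80.50/550.0).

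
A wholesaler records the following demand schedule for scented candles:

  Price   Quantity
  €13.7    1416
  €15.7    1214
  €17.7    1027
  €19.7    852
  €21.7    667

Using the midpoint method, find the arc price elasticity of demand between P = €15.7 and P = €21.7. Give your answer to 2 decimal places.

At P = 15.7, Q = 1214; at P = 21.7, Q = 667.
ΔQ = -547, ΔP = 6.0. Midpoints: P̄ = 18.70, Q̄ = 940.5.
ε = (ΔQ/ΔP)(P̄/Q̄) = (-547/6.0)(18.70/940.5).

-1.81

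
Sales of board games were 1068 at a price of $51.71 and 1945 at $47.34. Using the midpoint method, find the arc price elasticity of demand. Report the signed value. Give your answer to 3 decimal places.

ΔQ = 1945 − 1068 = 877; ΔP = 47.34 − 51.71 = -4.37.
Midpoints: P̄ = 49.53, Q̄ = 1506.5.
ε = (ΔQ/ΔP)(P̄/Q̄) = (877/-4.37)(49.53/1506.5).

-6.597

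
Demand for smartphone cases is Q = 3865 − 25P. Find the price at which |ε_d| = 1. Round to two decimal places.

77.30

For linear demand Q = a − bP, ε = −bP/(a − bP). |ε| = 1 when bP = a − bP, i.e. P = a/(2b).
P = 3865/(2·25) = 3865/50 = 77.3000.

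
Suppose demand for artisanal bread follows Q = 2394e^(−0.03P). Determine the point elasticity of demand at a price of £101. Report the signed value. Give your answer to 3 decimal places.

At P = 101, Q = 115.668.
dQ/dP = −0.03·2394e^(−0.03P) = −0.03Q = -3.470.
ε = (dQ/dP)(P/Q) = (-3.470)(101/115.668).

-3.030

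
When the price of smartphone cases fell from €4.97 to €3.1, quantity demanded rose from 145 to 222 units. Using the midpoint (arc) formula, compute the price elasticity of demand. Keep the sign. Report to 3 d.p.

-0.905

ΔQ = 222 − 145 = 77; ΔP = 3.1 − 4.97 = -1.87.
Midpoints: P̄ = 4.04, Q̄ = 183.5.
ε = (ΔQ/ΔP)(P̄/Q̄) = (77/-1.87)(4.04/183.5).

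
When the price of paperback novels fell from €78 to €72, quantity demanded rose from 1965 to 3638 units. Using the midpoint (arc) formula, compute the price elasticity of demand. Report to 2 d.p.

ΔQ = 3638 − 1965 = 1673; ΔP = 72 − 78 = -6.
Midpoints: P̄ = 75.00, Q̄ = 2801.5.
ε = (ΔQ/ΔP)(P̄/Q̄) = (1673/-6)(75.00/2801.5).

-7.46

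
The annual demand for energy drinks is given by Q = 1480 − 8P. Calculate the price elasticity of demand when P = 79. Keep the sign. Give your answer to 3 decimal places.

At P = 79, Q = 848.
dQ/dP = −8.
ε = (dQ/dP)(P/Q) = (-8)(79/848).

-0.745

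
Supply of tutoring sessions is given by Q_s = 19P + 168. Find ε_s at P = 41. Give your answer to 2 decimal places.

0.82

At P = 41, Q_s = 947.
dQ_s/dP = 19.
ε_s = (dQ_s/dP)(P/Q_s) = (19)(41/947).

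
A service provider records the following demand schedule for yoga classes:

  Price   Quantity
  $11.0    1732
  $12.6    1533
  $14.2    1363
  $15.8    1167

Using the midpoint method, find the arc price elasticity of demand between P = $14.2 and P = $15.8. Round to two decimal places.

-1.45

At P = 14.2, Q = 1363; at P = 15.8, Q = 1167.
ΔQ = -196, ΔP = 1.6. Midpoints: P̄ = 15.00, Q̄ = 1265.0.
ε = (ΔQ/ΔP)(P̄/Q̄) = (-196/1.6)(15.00/1265.0).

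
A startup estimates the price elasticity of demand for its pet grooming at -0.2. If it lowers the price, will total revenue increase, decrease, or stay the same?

|ε| = 0.20 < 1, so demand is inelastic. A price cut therefore reduces total revenue.

decrease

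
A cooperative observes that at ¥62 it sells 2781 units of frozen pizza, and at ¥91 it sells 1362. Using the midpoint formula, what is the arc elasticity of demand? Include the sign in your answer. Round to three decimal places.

ΔQ = 1362 − 2781 = -1419; ΔP = 91 − 62 = 29.
Midpoints: P̄ = 76.50, Q̄ = 2071.5.
ε = (ΔQ/ΔP)(P̄/Q̄) = (-1419/29)(76.50/2071.5).

-1.807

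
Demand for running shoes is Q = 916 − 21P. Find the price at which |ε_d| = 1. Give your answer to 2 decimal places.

21.81

For linear demand Q = a − bP, ε = −bP/(a − bP). |ε| = 1 when bP = a − bP, i.e. P = a/(2b).
P = 916/(2·21) = 916/42 = 21.8095.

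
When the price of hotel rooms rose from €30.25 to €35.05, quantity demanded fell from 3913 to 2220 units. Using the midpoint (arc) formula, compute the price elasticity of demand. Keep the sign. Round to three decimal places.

ΔQ = 2220 − 3913 = -1693; ΔP = 35.05 − 30.25 = 4.8.
Midpoints: P̄ = 32.65, Q̄ = 3066.5.
ε = (ΔQ/ΔP)(P̄/Q̄) = (-1693/4.8)(32.65/3066.5).

-3.755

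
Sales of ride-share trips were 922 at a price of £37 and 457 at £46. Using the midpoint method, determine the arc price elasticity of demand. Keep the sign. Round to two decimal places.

-3.11

ΔQ = 457 − 922 = -465; ΔP = 46 − 37 = 9.
Midpoints: P̄ = 41.50, Q̄ = 689.5.
ε = (ΔQ/ΔP)(P̄/Q̄) = (-465/9)(41.50/689.5).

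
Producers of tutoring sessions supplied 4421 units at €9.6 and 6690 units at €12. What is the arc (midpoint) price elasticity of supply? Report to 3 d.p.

ΔQ = 6690 − 4421 = 2269; ΔP = 12 − 9.6 = 2.4.
Midpoints: P̄ = 10.80, Q̄ = 5555.5.
ε_s = (ΔQ/ΔP)(P̄/Q̄) = (2269/2.4)(10.80/5555.5).

1.838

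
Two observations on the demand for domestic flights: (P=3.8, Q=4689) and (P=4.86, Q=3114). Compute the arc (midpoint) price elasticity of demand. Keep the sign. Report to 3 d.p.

ΔQ = 3114 − 4689 = -1575; ΔP = 4.86 − 3.8 = 1.06.
Midpoints: P̄ = 4.33, Q̄ = 3901.5.
ε = (ΔQ/ΔP)(P̄/Q̄) = (-1575/1.06)(4.33/3901.5).

-1.649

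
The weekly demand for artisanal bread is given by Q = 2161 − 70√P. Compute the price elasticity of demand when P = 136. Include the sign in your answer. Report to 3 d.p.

-0.304

At P = 136, Q = 1344.667.
dQ/dP = −70/(2√P) = -3.001.
ε = (dQ/dP)(P/Q) = (-3.001)(136/1344.667).
|ε| < 1, so demand is inelastic at this price.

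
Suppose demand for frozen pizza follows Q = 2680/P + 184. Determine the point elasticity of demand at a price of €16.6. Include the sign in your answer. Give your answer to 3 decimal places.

-0.467

At P = 16.6, Q = 345.446.
dQ/dP = −2680/P² = -9.726.
ε = (dQ/dP)(P/Q) = (-9.726)(16.6/345.446).
|ε| < 1, so demand is inelastic at this price.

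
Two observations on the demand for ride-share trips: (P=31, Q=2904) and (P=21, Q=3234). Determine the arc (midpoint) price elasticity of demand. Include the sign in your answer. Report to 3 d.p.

-0.280

ΔQ = 3234 − 2904 = 330; ΔP = 21 − 31 = -10.
Midpoints: P̄ = 26.00, Q̄ = 3069.0.
ε = (ΔQ/ΔP)(P̄/Q̄) = (330/-10)(26.00/3069.0).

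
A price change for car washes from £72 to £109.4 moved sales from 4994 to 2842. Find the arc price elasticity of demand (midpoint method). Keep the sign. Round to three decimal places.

ΔQ = 2842 − 4994 = -2152; ΔP = 109.4 − 72 = 37.4.
Midpoints: P̄ = 90.70, Q̄ = 3918.0.
ε = (ΔQ/ΔP)(P̄/Q̄) = (-2152/37.4)(90.70/3918.0).

-1.332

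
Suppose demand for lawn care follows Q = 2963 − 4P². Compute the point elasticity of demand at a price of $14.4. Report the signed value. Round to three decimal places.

At P = 14.4, Q = 2133.560.
dQ/dP = −8P = -115.200.
ε = (dQ/dP)(P/Q) = (-115.200)(14.4/2133.560).

-0.778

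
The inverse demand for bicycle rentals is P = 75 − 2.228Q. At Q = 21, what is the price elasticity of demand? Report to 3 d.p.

-0.603

At Q = 21, P = 75 − 2.228(21) = 28.21.
dP/dQ = −2.228, so dQ/dP = 1/(−2.228) = -0.449.
ε = (dQ/dP)(P/Q) = (-0.449)(28.21/21).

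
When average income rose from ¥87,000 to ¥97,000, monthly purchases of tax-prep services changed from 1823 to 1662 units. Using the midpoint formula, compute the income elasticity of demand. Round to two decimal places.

-0.85

ΔQ = -161, ΔI = 10000. Midpoints: Ī = 92,000, Q̄ = 1742.5.
ε_I = (ΔQ/ΔI)(Ī/Q̄) = (-161/10000)(92000/1742.5).
ε_I < 0, so the good is inferior.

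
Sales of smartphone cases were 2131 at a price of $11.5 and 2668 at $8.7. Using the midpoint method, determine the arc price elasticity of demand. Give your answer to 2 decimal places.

-0.81

ΔQ = 2668 − 2131 = 537; ΔP = 8.7 − 11.5 = -2.8.
Midpoints: P̄ = 10.10, Q̄ = 2399.5.
ε = (ΔQ/ΔP)(P̄/Q̄) = (537/-2.8)(10.10/2399.5).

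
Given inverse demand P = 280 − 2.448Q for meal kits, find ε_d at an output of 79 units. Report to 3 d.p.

-0.448

At Q = 79, P = 280 − 2.448(79) = 86.61.
dP/dQ = −2.448, so dQ/dP = 1/(−2.448) = -0.408.
ε = (dQ/dP)(P/Q) = (-0.408)(86.61/79).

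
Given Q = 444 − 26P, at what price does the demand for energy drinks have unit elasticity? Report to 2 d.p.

For linear demand Q = a − bP, ε = −bP/(a − bP). |ε| = 1 when bP = a − bP, i.e. P = a/(2b).
P = 444/(2·26) = 444/52 = 8.5385.

8.54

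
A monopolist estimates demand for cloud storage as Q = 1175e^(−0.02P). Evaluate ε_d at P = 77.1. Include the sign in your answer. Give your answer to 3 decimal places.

At P = 77.1, Q = 251.395.
dQ/dP = −0.02·1175e^(−0.02P) = −0.02Q = -5.028.
ε = (dQ/dP)(P/Q) = (-5.028)(77.1/251.395).

-1.542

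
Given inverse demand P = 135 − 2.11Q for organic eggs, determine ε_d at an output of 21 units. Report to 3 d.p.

At Q = 21, P = 135 − 2.11(21) = 90.69.
dP/dQ = −2.11, so dQ/dP = 1/(−2.11) = -0.474.
ε = (dQ/dP)(P/Q) = (-0.474)(90.69/21).

-2.047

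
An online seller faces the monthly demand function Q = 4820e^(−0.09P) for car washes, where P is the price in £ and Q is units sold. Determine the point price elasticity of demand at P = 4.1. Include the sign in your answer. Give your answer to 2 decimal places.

At P = 4.1, Q = 3332.670.
dQ/dP = −0.09·4820e^(−0.09P) = −0.09Q = -299.940.
ε = (dQ/dP)(P/Q) = (-299.940)(4.1/3332.670).
|ε| < 1, so demand is inelastic at this price.

-0.37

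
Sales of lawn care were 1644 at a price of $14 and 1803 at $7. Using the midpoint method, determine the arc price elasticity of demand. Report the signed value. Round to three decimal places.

ΔQ = 1803 − 1644 = 159; ΔP = 7 − 14 = -7.
Midpoints: P̄ = 10.50, Q̄ = 1723.5.
ε = (ΔQ/ΔP)(P̄/Q̄) = (159/-7)(10.50/1723.5).

-0.138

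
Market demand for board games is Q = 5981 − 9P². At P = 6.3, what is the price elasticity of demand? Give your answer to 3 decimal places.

At P = 6.3, Q = 5623.790.
dQ/dP = −18P = -113.400.
ε = (dQ/dP)(P/Q) = (-113.400)(6.3/5623.790).

-0.127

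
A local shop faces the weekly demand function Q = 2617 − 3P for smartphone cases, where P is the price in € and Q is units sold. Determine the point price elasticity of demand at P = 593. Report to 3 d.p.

-2.123

At P = 593, Q = 838.
dQ/dP = −3.
ε = (dQ/dP)(P/Q) = (-3)(593/838).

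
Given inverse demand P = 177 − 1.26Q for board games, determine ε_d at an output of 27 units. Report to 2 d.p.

At Q = 27, P = 177 − 1.26(27) = 142.98.
dP/dQ = −1.26, so dQ/dP = 1/(−1.26) = -0.794.
ε = (dQ/dP)(P/Q) = (-0.794)(142.98/27).

-4.20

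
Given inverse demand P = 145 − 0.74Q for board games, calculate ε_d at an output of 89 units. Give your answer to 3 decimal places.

At Q = 89, P = 145 − 0.74(89) = 79.14.
dP/dQ = −0.74, so dQ/dP = 1/(−0.74) = -1.351.
ε = (dQ/dP)(P/Q) = (-1.351)(79.14/89).

-1.202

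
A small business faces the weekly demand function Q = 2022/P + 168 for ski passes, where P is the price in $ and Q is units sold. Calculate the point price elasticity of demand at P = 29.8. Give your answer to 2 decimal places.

At P = 29.8, Q = 235.852.
dQ/dP = −2022/P² = -2.277.
ε = (dQ/dP)(P/Q) = (-2.277)(29.8/235.852).

-0.29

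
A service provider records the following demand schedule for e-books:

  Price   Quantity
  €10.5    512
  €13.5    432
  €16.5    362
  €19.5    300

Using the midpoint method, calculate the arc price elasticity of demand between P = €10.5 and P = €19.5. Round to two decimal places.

At P = 10.5, Q = 512; at P = 19.5, Q = 300.
ΔQ = -212, ΔP = 9.0. Midpoints: P̄ = 15.00, Q̄ = 406.0.
ε = (ΔQ/ΔP)(P̄/Q̄) = (-212/9.0)(15.00/406.0).

-0.87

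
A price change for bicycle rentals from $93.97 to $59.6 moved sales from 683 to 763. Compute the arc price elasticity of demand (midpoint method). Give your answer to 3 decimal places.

-0.247

ΔQ = 763 − 683 = 80; ΔP = 59.6 − 93.97 = -34.37.
Midpoints: P̄ = 76.78, Q̄ = 723.0.
ε = (ΔQ/ΔP)(P̄/Q̄) = (80/-34.37)(76.78/723.0).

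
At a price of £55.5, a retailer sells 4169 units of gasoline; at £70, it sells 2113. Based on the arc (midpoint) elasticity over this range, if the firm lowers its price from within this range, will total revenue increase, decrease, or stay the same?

increase

Arc ε = (-2056/14.5)(62.75/3141.0) ≈ -2.833.
|ε| = 2.83 > 1, so demand is elastic. A price cut therefore raises total revenue.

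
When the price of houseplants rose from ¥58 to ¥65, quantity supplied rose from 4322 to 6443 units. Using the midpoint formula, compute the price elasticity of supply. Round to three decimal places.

3.462

ΔQ = 6443 − 4322 = 2121; ΔP = 65 − 58 = 7.
Midpoints: P̄ = 61.50, Q̄ = 5382.5.
ε_s = (ΔQ/ΔP)(P̄/Q̄) = (2121/7)(61.50/5382.5).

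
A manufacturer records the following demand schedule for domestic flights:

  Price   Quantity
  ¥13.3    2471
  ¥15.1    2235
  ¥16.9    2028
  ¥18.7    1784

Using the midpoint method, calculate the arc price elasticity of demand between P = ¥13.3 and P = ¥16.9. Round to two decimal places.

At P = 13.3, Q = 2471; at P = 16.9, Q = 2028.
ΔQ = -443, ΔP = 3.6. Midpoints: P̄ = 15.10, Q̄ = 2249.5.
ε = (ΔQ/ΔP)(P̄/Q̄) = (-443/3.6)(15.10/2249.5).

-0.83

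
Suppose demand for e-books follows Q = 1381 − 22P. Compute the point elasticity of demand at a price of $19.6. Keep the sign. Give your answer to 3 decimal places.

-0.454

At P = 19.6, Q = 949.800.
dQ/dP = −22.
ε = (dQ/dP)(P/Q) = (-22)(19.6/949.800).
|ε| < 1, so demand is inelastic at this price.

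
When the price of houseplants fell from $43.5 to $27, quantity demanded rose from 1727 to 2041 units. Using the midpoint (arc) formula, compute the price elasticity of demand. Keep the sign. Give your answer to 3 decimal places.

ΔQ = 2041 − 1727 = 314; ΔP = 27 − 43.5 = -16.5.
Midpoints: P̄ = 35.25, Q̄ = 1884.0.
ε = (ΔQ/ΔP)(P̄/Q̄) = (314/-16.5)(35.25/1884.0).

-0.356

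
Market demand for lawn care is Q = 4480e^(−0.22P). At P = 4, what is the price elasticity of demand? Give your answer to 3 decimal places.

At P = 4, Q = 1858.227.
dQ/dP = −0.22·4480e^(−0.22P) = −0.22Q = -408.810.
ε = (dQ/dP)(P/Q) = (-408.810)(4/1858.227).

-0.880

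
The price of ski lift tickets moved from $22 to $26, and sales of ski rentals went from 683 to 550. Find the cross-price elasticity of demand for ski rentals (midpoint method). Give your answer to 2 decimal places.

-1.29

ΔQ_x = 550 − 683 = -133; ΔP_y = 26 − 22 = 4.
Midpoints: P̄_y = 24.00, Q̄_x = 616.5.
ε_xy = (ΔQ_x/ΔP_y)(P̄_y/Q̄_x) = (-133/4)(24.00/616.5).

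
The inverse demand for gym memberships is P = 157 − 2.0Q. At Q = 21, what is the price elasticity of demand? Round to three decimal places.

-2.738

At Q = 21, P = 157 − 2.0(21) = 115.00.
dP/dQ = −2.0, so dQ/dP = 1/(−2.0) = -0.500.
ε = (dQ/dP)(P/Q) = (-0.500)(115.00/21).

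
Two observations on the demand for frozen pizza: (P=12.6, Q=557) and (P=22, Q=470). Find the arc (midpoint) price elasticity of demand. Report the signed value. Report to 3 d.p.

ΔQ = 470 − 557 = -87; ΔP = 22 − 12.6 = 9.4.
Midpoints: P̄ = 17.30, Q̄ = 513.5.
ε = (ΔQ/ΔP)(P̄/Q̄) = (-87/9.4)(17.30/513.5).

-0.312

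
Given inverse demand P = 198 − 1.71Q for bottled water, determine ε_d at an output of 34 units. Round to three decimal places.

-2.406

At Q = 34, P = 198 − 1.71(34) = 139.86.
dP/dQ = −1.71, so dQ/dP = 1/(−1.71) = -0.585.
ε = (dQ/dP)(P/Q) = (-0.585)(139.86/34).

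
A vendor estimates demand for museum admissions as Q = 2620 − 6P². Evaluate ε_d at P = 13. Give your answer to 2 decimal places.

At P = 13, Q = 1606.
dQ/dP = −12P = -156.
ε = (dQ/dP)(P/Q) = (-156)(13/1606).
|ε| > 1, so demand is elastic at this price.

-1.26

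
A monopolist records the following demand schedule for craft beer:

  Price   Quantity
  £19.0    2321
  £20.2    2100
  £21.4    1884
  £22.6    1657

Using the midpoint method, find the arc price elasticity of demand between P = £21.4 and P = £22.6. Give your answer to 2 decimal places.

-2.35

At P = 21.4, Q = 1884; at P = 22.6, Q = 1657.
ΔQ = -227, ΔP = 1.2. Midpoints: P̄ = 22.00, Q̄ = 1770.5.
ε = (ΔQ/ΔP)(P̄/Q̄) = (-227/1.2)(22.00/1770.5).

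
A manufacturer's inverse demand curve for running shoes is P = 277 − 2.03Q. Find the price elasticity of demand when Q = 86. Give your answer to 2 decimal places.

-0.59

At Q = 86, P = 277 − 2.03(86) = 102.42.
dP/dQ = −2.03, so dQ/dP = 1/(−2.03) = -0.493.
ε = (dQ/dP)(P/Q) = (-0.493)(102.42/86).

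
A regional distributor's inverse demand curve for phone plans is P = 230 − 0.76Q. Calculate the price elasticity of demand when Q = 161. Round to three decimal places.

At Q = 161, P = 230 − 0.76(161) = 107.64.
dP/dQ = −0.76, so dQ/dP = 1/(−0.76) = -1.316.
ε = (dQ/dP)(P/Q) = (-1.316)(107.64/161).

-0.880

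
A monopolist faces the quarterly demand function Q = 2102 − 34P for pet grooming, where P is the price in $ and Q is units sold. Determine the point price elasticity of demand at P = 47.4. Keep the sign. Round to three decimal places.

-3.286

At P = 47.4, Q = 490.400.
dQ/dP = −34.
ε = (dQ/dP)(P/Q) = (-34)(47.4/490.400).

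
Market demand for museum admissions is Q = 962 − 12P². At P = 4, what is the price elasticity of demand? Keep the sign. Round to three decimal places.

At P = 4, Q = 770.
dQ/dP = −24P = -96.
ε = (dQ/dP)(P/Q) = (-96)(4/770).
|ε| < 1, so demand is inelastic at this price.

-0.499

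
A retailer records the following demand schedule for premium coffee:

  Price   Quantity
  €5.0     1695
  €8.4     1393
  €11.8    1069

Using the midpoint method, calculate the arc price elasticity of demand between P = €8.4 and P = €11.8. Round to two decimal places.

At P = 8.4, Q = 1393; at P = 11.8, Q = 1069.
ΔQ = -324, ΔP = 3.4. Midpoints: P̄ = 10.10, Q̄ = 1231.0.
ε = (ΔQ/ΔP)(P̄/Q̄) = (-324/3.4)(10.10/1231.0).

-0.78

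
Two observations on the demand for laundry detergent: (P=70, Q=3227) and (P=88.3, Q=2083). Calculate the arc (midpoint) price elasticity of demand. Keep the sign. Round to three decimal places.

-1.864

ΔQ = 2083 − 3227 = -1144; ΔP = 88.3 − 70 = 18.3.
Midpoints: P̄ = 79.15, Q̄ = 2655.0.
ε = (ΔQ/ΔP)(P̄/Q̄) = (-1144/18.3)(79.15/2655.0).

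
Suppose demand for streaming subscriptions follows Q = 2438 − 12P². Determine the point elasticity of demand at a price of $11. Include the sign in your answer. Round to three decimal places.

-2.945

At P = 11, Q = 986.
dQ/dP = −24P = -264.
ε = (dQ/dP)(P/Q) = (-264)(11/986).
|ε| > 1, so demand is elastic at this price.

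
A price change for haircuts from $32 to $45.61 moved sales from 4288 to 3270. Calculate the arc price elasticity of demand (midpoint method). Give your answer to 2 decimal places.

ΔQ = 3270 − 4288 = -1018; ΔP = 45.61 − 32 = 13.61.
Midpoints: P̄ = 38.80, Q̄ = 3779.0.
ε = (ΔQ/ΔP)(P̄/Q̄) = (-1018/13.61)(38.80/3779.0).

-0.77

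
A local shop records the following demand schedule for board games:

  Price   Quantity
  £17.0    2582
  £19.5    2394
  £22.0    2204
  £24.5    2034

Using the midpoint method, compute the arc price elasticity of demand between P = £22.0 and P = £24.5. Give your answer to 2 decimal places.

At P = 22.0, Q = 2204; at P = 24.5, Q = 2034.
ΔQ = -170, ΔP = 2.5. Midpoints: P̄ = 23.25, Q̄ = 2119.0.
ε = (ΔQ/ΔP)(P̄/Q̄) = (-170/2.5)(23.25/2119.0).

-0.75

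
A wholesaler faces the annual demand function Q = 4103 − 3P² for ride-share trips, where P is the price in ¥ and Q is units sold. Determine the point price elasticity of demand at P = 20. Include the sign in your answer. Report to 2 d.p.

-0.83

At P = 20, Q = 2903.
dQ/dP = −6P = -120.
ε = (dQ/dP)(P/Q) = (-120)(20/2903).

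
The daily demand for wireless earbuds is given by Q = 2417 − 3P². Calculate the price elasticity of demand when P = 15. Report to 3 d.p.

At P = 15, Q = 1742.
dQ/dP = −6P = -90.
ε = (dQ/dP)(P/Q) = (-90)(15/1742).

-0.775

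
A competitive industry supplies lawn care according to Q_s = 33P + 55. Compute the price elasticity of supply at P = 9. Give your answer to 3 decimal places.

0.844

At P = 9, Q_s = 352.
dQ_s/dP = 33.
ε_s = (dQ_s/dP)(P/Q_s) = (33)(9/352).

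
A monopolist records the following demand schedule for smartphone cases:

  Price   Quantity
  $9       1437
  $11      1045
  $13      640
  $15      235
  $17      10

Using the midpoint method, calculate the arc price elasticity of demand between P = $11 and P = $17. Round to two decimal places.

-4.58

At P = 11, Q = 1045; at P = 17, Q = 10.
ΔQ = -1035, ΔP = 6. Midpoints: P̄ = 14.00, Q̄ = 527.5.
ε = (ΔQ/ΔP)(P̄/Q̄) = (-1035/6)(14.00/527.5).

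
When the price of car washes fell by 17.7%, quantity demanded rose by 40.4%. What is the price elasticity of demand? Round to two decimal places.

-2.28

ε = %ΔQ / %ΔP = (40.4)/(-17.7) = -2.282.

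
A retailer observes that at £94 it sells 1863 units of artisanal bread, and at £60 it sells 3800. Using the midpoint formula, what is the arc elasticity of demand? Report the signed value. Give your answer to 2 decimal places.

-1.55

ΔQ = 3800 − 1863 = 1937; ΔP = 60 − 94 = -34.
Midpoints: P̄ = 77.00, Q̄ = 2831.5.
ε = (ΔQ/ΔP)(P̄/Q̄) = (1937/-34)(77.00/2831.5).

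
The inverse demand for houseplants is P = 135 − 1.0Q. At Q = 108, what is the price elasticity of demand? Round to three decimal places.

-0.250

At Q = 108, P = 135 − 1.0(108) = 27.00.
dP/dQ = −1.0, so dQ/dP = 1/(−1.0) = -1.000.
ε = (dQ/dP)(P/Q) = (-1.000)(27.00/108).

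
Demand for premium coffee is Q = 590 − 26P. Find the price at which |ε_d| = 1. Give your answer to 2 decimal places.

11.35

For linear demand Q = a − bP, ε = −bP/(a − bP). |ε| = 1 when bP = a − bP, i.e. P = a/(2b).
P = 590/(2·26) = 590/52 = 11.3462.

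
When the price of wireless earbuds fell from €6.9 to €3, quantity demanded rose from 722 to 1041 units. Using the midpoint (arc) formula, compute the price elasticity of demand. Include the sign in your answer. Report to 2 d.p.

-0.46

ΔQ = 1041 − 722 = 319; ΔP = 3 − 6.9 = -3.9.
Midpoints: P̄ = 4.95, Q̄ = 881.5.
ε = (ΔQ/ΔP)(P̄/Q̄) = (319/-3.9)(4.95/881.5).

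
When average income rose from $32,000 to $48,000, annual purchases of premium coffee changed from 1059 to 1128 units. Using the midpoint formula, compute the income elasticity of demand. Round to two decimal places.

ΔQ = 69, ΔI = 16000. Midpoints: Ī = 40,000, Q̄ = 1093.5.
ε_I = (ΔQ/ΔI)(Ī/Q̄) = (69/16000)(40000/1093.5).

0.16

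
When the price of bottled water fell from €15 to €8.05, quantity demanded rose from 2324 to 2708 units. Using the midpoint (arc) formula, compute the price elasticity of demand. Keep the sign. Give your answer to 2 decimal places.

ΔQ = 2708 − 2324 = 384; ΔP = 8.05 − 15 = -6.95.
Midpoints: P̄ = 11.53, Q̄ = 2516.0.
ε = (ΔQ/ΔP)(P̄/Q̄) = (384/-6.95)(11.53/2516.0).

-0.25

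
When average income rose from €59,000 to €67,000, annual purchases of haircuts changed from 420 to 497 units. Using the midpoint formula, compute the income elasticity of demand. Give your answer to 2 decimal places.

1.32

ΔQ = 77, ΔI = 8000. Midpoints: Ī = 63,000, Q̄ = 458.5.
ε_I = (ΔQ/ΔI)(Ī/Q̄) = (77/8000)(63000/458.5).
ε_I > 0, so the good is normal.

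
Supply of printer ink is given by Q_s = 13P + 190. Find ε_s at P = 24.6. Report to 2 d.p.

At P = 24.6, Q_s = 509.80.
dQ_s/dP = 13.
ε_s = (dQ_s/dP)(P/Q_s) = (13)(24.6/509.80).

0.63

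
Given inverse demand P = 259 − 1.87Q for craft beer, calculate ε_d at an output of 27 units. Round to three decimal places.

At Q = 27, P = 259 − 1.87(27) = 208.51.
dP/dQ = −1.87, so dQ/dP = 1/(−1.87) = -0.535.
ε = (dQ/dP)(P/Q) = (-0.535)(208.51/27).

-4.130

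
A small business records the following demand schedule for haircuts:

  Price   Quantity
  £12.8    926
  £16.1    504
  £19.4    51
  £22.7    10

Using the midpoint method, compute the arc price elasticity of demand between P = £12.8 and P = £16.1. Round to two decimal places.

-2.58

At P = 12.8, Q = 926; at P = 16.1, Q = 504.
ΔQ = -422, ΔP = 3.3. Midpoints: P̄ = 14.45, Q̄ = 715.0.
ε = (ΔQ/ΔP)(P̄/Q̄) = (-422/3.3)(14.45/715.0).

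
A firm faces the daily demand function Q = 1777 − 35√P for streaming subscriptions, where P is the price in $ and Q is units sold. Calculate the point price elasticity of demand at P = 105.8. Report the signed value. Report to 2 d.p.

At P = 105.8, Q = 1416.993.
dQ/dP = −35/(2√P) = -1.701.
ε = (dQ/dP)(P/Q) = (-1.701)(105.8/1416.993).

-0.13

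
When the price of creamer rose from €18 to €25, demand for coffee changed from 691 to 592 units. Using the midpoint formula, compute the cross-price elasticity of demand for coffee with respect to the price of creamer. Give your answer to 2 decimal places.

-0.47

ΔQ_x = 592 − 691 = -99; ΔP_y = 25 − 18 = 7.
Midpoints: P̄_y = 21.50, Q̄_x = 641.5.
ε_xy = (ΔQ_x/ΔP_y)(P̄_y/Q̄_x) = (-99/7)(21.50/641.5).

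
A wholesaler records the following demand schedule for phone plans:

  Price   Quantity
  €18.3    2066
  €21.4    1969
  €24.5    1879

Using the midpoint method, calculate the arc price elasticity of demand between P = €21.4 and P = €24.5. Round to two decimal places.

At P = 21.4, Q = 1969; at P = 24.5, Q = 1879.
ΔQ = -90, ΔP = 3.1. Midpoints: P̄ = 22.95, Q̄ = 1924.0.
ε = (ΔQ/ΔP)(P̄/Q̄) = (-90/3.1)(22.95/1924.0).

-0.35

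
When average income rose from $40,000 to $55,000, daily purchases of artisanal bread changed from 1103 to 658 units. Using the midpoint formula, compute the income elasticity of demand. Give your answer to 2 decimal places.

ΔQ = -445, ΔI = 15000. Midpoints: Ī = 47,500, Q̄ = 880.5.
ε_I = (ΔQ/ΔI)(Ī/Q̄) = (-445/15000)(47500/880.5).

-1.60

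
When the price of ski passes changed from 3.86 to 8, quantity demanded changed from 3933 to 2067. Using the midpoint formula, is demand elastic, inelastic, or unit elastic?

inelastic

Arc ε ≈ -0.891.
|ε| = 0.89 < 1.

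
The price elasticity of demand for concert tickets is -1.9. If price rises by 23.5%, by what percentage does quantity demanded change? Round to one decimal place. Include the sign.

-44.7%

%ΔQ ≈ ε × %ΔP = (-1.9)(23.5%) = -44.65%.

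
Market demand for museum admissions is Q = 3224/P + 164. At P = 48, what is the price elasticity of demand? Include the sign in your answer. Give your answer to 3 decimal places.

-0.291

At P = 48, Q = 231.167.
dQ/dP = −3224/P² = -1.399.
ε = (dQ/dP)(P/Q) = (-1.399)(48/231.167).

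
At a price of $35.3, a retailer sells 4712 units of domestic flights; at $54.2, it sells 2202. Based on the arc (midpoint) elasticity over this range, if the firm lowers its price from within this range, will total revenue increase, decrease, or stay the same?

increase

Arc ε = (-2510/18.9)(44.75/3457.0) ≈ -1.719.
|ε| = 1.72 > 1, so demand is elastic. A price cut therefore raises total revenue.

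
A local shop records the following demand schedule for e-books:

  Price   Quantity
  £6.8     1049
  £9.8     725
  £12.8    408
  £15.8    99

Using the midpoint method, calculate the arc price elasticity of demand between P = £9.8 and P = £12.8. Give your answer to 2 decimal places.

At P = 9.8, Q = 725; at P = 12.8, Q = 408.
ΔQ = -317, ΔP = 3.0. Midpoints: P̄ = 11.30, Q̄ = 566.5.
ε = (ΔQ/ΔP)(P̄/Q̄) = (-317/3.0)(11.30/566.5).

-2.11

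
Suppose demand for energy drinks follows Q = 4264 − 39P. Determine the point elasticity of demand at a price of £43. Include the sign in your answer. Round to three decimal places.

At P = 43, Q = 2587.
dQ/dP = −39.
ε = (dQ/dP)(P/Q) = (-39)(43/2587).

-0.648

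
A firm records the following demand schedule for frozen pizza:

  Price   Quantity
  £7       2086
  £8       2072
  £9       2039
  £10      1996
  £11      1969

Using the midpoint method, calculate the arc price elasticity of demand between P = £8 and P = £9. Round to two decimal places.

-0.14

At P = 8, Q = 2072; at P = 9, Q = 2039.
ΔQ = -33, ΔP = 1. Midpoints: P̄ = 8.50, Q̄ = 2055.5.
ε = (ΔQ/ΔP)(P̄/Q̄) = (-33/1)(8.50/2055.5).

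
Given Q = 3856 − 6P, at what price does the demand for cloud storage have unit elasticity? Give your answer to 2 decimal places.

321.33

For linear demand Q = a − bP, ε = −bP/(a − bP). |ε| = 1 when bP = a − bP, i.e. P = a/(2b).
P = 3856/(2·6) = 3856/12 = 321.3333.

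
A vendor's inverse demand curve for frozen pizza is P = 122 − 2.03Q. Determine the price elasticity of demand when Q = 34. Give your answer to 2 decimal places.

At Q = 34, P = 122 − 2.03(34) = 52.98.
dP/dQ = −2.03, so dQ/dP = 1/(−2.03) = -0.493.
ε = (dQ/dP)(P/Q) = (-0.493)(52.98/34).

-0.77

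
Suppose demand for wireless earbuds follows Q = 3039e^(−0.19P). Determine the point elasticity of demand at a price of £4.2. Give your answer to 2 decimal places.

-0.80

At P = 4.2, Q = 1368.244.
dQ/dP = −0.19·3039e^(−0.19P) = −0.19Q = -259.966.
ε = (dQ/dP)(P/Q) = (-259.966)(4.2/1368.244).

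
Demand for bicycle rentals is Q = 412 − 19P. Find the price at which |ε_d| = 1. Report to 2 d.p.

10.84

For linear demand Q = a − bP, ε = −bP/(a − bP). |ε| = 1 when bP = a − bP, i.e. P = a/(2b).
P = 412/(2·19) = 412/38 = 10.8421.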